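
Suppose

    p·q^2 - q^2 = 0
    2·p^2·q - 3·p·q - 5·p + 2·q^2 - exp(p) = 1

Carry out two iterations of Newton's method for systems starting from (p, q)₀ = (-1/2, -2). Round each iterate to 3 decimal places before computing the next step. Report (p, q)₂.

(1.311, -1.212)

At (-1/2, -2): F = (-6.000, 4.89347).
Jacobian J = [[q^2, 2·p·q - 2·q], [4·p·q - 3·q - exp(p) - 5, 2·p^2 - 3·p + 4·q]].
At the point, J = [[4.000, 6.000], [4.39347, -6.000]] (det J = -50.36082).
Solving J·Δ = −F gives Δ = (0.132, 0.912).
Then the next iterate is (p, q)₁ = (-0.368, -1.088).
Round to (-0.368, -1.088) and repeat: F = (-1.61936, 1.01954), J = [[1.18374, 2.97677], [-0.82658, -2.97715]].
Δ = (1.679, -0.124), so (p, q)₂ = (1.311, -1.212).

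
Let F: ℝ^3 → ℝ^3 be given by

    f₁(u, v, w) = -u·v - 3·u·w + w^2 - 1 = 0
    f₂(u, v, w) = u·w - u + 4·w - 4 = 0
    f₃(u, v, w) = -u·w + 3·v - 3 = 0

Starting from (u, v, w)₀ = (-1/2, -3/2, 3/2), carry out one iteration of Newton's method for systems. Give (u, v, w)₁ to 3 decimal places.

(-0.007, 1.092, 0.930)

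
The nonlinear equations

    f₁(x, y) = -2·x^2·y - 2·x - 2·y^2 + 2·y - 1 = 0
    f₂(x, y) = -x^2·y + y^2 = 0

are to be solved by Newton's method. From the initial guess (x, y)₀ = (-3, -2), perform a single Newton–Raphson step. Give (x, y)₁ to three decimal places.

(-2.169, -1.074)

At (-3, -2): F = (29.000, 22.000).
Jacobian J = [[-4·x·y - 2, -2·x^2 - 4·y + 2], [-2·x·y, -x^2 + 2·y]].
At the point, J = [[-26.000, -8.000], [-12.000, -13.000]] (det J = 242.000).
Solving J·Δ = −F gives Δ = (0.831, 0.926).
Then the next iterate is (x, y)₁ = (-2.169, -1.074).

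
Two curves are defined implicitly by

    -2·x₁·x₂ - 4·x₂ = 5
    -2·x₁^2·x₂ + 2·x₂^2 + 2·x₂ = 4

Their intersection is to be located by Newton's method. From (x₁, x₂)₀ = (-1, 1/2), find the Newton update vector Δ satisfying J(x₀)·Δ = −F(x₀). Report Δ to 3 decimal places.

At (-1, 1/2): F = (-6.000, -3.500).
Jacobian J = [[-2·x₂, -2·x₁ - 4], [-4·x₁·x₂, -2·x₁^2 + 4·x₂ + 2]].
At the point, J = [[-1.000, -2.000], [2.000, 2.000]] (det J = 2.000).
Solving J·Δ = −F gives Δ = (9.500, -7.750).

(9.500, -7.750)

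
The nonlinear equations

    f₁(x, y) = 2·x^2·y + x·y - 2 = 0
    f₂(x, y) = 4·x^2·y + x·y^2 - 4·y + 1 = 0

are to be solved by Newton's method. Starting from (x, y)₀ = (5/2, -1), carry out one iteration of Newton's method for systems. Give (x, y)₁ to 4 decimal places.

(2.5872, 0.1972)

At (5/2, -1): F = (-17.0000, -17.5000).
Jacobian J = [[4·x·y + y, 2·x^2 + x], [8·x·y + y^2, 4·x^2 + 2·x·y - 4]].
At the point, J = [[-11.0000, 15.0000], [-19.0000, 16.0000]] (det J = 109.0000).
Solving J·Δ = −F gives Δ = (0.0872, 1.1972).
Then the next iterate is (x, y)₁ = (2.5872, 0.1972).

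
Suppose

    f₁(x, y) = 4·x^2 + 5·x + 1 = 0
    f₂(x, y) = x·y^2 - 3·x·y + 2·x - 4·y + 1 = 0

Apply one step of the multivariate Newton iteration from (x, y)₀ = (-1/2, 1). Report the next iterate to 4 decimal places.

(0.0000, 0.1429)

At (-1/2, 1): F = (-0.5000, -3.0000).
Jacobian J = [[8·x + 5, 0], [y^2 - 3·y + 2, 2·x·y - 3·x - 4]].
At the point, J = [[1.0000, 0.0000], [0.0000, -3.5000]] (det J = -3.5000).
Solving J·Δ = −F gives Δ = (0.5000, -0.8571).
Then the next iterate is (x, y)₁ = (0.0000, 0.1429).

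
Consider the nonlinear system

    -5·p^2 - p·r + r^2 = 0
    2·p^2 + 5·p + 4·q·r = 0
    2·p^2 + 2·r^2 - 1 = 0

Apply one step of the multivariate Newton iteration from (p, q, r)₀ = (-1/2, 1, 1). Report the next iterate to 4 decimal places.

At (-1/2, 1, 1): F = (0.2500, 2.0000, 1.5000).
Jacobian J = [[-10·p - r, 0, -p + 2·r], [4·p + 5, 4·r, 4·q], [4·p, 0, 4·r]].
At the point, J = [[4.0000, 0.0000, 2.5000], [3.0000, 4.0000, 4.0000], [-2.0000, 0.0000, 4.0000]] (det J = 84.0000).
Solving J·Δ = −F gives Δ = (0.1310, -0.2887, -0.3095).
Then the next iterate is (p, q, r)₁ = (-0.3690, 0.7113, 0.6905).

(-0.3690, 0.7113, 0.6905)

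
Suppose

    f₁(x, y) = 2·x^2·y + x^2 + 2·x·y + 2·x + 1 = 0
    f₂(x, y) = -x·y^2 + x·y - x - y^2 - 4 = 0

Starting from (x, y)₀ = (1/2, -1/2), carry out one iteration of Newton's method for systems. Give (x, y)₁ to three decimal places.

At (1/2, -1/2): F = (1.500, -5.125).
Jacobian J = [[4·x·y + 2·x + 2·y + 2, 2·x^2 + 2·x], [-y^2 + y - 1, -2·x·y + x - 2·y]].
At the point, J = [[1.000, 1.500], [-1.750, 2.000]] (det J = 4.625).
Solving J·Δ = −F gives Δ = (-2.311, 0.541).
Then the next iterate is (x, y)₁ = (-1.811, 0.041).

(-1.811, 0.041)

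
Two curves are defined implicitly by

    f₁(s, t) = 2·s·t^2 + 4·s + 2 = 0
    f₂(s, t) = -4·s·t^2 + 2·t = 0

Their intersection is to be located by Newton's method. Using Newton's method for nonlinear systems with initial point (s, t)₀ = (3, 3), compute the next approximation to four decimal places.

(-1.4590, 3.8361)

At (3, 3): F = (68.0000, -102.0000).
Jacobian J = [[2·t^2 + 4, 4·s·t], [-4·t^2, -8·s·t + 2]].
At the point, J = [[22.0000, 36.0000], [-36.0000, -70.0000]] (det J = -244.0000).
Solving J·Δ = −F gives Δ = (-4.4590, 0.8361).
Then the next iterate is (s, t)₁ = (-1.4590, 3.8361).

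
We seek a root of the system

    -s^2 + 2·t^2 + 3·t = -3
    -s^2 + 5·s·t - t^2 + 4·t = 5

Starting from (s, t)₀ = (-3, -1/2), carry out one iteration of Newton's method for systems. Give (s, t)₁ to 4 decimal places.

(-1.7598, -0.9409)

At (-3, -1/2): F = (-7.0000, -8.7500).
Jacobian J = [[-2·s, 4·t + 3], [-2·s + 5·t, 5·s - 2·t + 4]].
At the point, J = [[6.0000, 1.0000], [3.5000, -10.0000]] (det J = -63.5000).
Solving J·Δ = −F gives Δ = (1.2402, -0.4409).
Then the next iterate is (s, t)₁ = (-1.7598, -0.9409).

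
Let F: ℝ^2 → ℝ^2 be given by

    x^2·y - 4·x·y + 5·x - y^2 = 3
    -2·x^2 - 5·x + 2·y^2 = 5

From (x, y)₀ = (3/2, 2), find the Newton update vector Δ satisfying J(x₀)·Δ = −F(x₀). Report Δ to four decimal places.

At (3/2, 2): F = (-7.0000, -9.0000).
Jacobian J = [[2·x·y - 4·y + 5, x^2 - 4·x - 2·y], [-4·x - 5, 4·y]].
At the point, J = [[3.0000, -7.7500], [-11.0000, 8.0000]] (det J = -61.2500).
Solving J·Δ = −F gives Δ = (-2.0531, -1.6980).

(-2.0531, -1.6980)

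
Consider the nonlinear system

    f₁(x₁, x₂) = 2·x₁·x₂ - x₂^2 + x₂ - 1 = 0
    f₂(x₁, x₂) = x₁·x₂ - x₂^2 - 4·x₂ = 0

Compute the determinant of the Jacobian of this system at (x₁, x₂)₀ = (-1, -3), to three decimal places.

9.000

J = [[2·x₂, 2·x₁ - 2·x₂ + 1], [x₂, x₁ - 2·x₂ - 4]].
At the point, J = [[-6.000, 5.000], [-3.000, 1.000]].
det J = 9.000.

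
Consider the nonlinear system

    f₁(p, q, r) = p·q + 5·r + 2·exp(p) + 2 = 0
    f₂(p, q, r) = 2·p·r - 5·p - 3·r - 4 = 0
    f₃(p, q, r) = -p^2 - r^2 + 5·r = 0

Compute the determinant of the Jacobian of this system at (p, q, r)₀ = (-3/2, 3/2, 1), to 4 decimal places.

13.5000

J = [[q + 2·exp(p), p, 5], [2·r - 5, 0, 2·p - 3], [-2·p, 0, -2·r + 5]].
At the point, J = [[1.946260, -1.5000, 5.0000], [-3.0000, 0.0000, -6.0000], [3.0000, 0.0000, 3.0000]].
det J = 13.5000.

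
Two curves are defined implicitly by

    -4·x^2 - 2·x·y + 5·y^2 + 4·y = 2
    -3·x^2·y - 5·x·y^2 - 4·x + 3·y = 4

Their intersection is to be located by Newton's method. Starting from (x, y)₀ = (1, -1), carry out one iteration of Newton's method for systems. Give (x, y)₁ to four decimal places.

(-0.5952, -0.1786)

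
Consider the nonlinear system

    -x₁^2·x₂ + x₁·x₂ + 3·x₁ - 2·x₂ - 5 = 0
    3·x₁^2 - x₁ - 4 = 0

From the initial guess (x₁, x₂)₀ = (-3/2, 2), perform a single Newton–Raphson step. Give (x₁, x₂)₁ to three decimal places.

(-1.075, -0.839)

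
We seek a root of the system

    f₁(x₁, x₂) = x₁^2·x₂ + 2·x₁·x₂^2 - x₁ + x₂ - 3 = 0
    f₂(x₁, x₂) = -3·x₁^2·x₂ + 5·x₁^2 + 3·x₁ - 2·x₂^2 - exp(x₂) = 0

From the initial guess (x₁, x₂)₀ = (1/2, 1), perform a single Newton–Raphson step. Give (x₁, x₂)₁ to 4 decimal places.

(1.0826, 1.0261)

At (1/2, 1): F = (-1.2500, -2.718282).
Jacobian J = [[2·x₁·x₂ + 2·x₂^2 - 1, x₁^2 + 4·x₁·x₂ + 1], [-6·x₁·x₂ + 10·x₁ + 3, -3·x₁^2 - 4·x₂ - exp(x₂)]].
At the point, J = [[2.0000, 3.2500], [5.0000, -7.468282]] (det J = -31.186564).
Solving J·Δ = −F gives Δ = (0.5826, 0.0261).
Then the next iterate is (x₁, x₂)₁ = (1.0826, 1.0261).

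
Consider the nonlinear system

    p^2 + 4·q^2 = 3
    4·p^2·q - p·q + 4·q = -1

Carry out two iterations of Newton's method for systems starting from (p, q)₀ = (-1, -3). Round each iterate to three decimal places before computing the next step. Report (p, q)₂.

(0.108, -1.070)

At (-1, -3): F = (34.000, -26.000).
Jacobian J = [[2·p, 8·q], [8·p·q - q, 4·p^2 - p + 4]].
At the point, J = [[-2.000, -24.000], [27.000, 9.000]] (det J = 630.000).
Solving J·Δ = −F gives Δ = (0.505, 1.375).
Then the next iterate is (p, q)₁ = (-0.495, -1.625).
Round to (-0.495, -1.625) and repeat: F = (7.80753, -7.89704), J = [[-0.990, -13.000], [8.060, 5.47510]].
Δ = (0.603, 0.555), so (p, q)₂ = (0.108, -1.070).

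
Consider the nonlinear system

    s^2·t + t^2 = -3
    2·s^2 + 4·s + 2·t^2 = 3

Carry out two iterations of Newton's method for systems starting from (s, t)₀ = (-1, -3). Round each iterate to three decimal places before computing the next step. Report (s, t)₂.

At (-1, -3): F = (9.000, 13.000).
Jacobian J = [[2·s·t, s^2 + 2·t], [4·s + 4, 4·t]].
At the point, J = [[6.000, -5.000], [0.000, -12.000]] (det J = -72.000).
Solving J·Δ = −F gives Δ = (-0.597, 1.083).
Then the next iterate is (s, t)₁ = (-1.597, -1.917).
Round to (-1.597, -1.917) and repeat: F = (1.78575, 3.06260), J = [[6.12290, -1.28359], [-2.388, -7.668]].
Δ = (-0.195, 0.460), so (s, t)₂ = (-1.792, -1.457).

(-1.792, -1.457)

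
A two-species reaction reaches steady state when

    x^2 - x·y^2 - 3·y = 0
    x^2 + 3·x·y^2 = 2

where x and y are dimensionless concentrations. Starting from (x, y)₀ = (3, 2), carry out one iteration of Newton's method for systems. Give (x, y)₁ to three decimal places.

(2.061, 1.275)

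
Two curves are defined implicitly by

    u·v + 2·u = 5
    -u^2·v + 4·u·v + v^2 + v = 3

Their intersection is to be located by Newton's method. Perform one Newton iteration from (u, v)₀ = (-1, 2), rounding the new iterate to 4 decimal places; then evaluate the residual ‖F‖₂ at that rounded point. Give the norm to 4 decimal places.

23.0309

At (-1, 2): F = (-9.0000, -7.0000).
Jacobian J = [[v + 2, u], [-2·u·v + 4·v, -u^2 + 4·u + 2·v + 1]].
At the point, J = [[4.0000, -1.0000], [12.0000, 0.0000]] (det J = 12.0000).
Solving J·Δ = −F gives Δ = (0.5833, -6.6667).
Then the next iterate is (u, v)₁ = (-0.4167, -4.6667).
Re-evaluating at (-0.4167, -4.6667): F = (-3.888786, 22.700165), so ‖F‖₂ = 23.0309.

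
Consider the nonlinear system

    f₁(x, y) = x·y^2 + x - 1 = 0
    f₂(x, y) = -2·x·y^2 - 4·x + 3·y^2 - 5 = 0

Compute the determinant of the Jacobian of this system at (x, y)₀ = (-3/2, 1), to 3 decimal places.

J = [[y^2 + 1, 2·x·y], [-2·y^2 - 4, -4·x·y + 6·y]].
At the point, J = [[2.000, -3.000], [-6.000, 12.000]].
det J = 6.000.

6.000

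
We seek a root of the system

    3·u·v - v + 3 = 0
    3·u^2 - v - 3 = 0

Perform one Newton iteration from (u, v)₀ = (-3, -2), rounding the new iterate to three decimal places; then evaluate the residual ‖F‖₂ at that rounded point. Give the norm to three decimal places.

8.227

At (-3, -2): F = (23.000, 26.000).
Jacobian J = [[3·v, 3·u - 1], [6·u, -1]].
At the point, J = [[-6.000, -10.000], [-18.000, -1.000]] (det J = -174.000).
Solving J·Δ = −F gives Δ = (1.362, 1.483).
Then the next iterate is (u, v)₁ = (-1.638, -0.517).
Re-evaluating at (-1.638, -0.517): F = (6.05754, 5.56613), so ‖F‖₂ = 8.227.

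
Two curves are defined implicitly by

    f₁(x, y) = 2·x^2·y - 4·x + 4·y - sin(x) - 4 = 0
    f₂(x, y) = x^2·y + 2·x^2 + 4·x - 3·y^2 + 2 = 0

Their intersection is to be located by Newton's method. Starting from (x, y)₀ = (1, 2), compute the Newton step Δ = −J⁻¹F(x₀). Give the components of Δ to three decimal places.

(-0.207, -0.407)

At (1, 2): F = (3.15853, -2.000).
Jacobian J = [[4·x·y - cos(x) - 4, 2·x^2 + 4], [2·x·y + 4·x + 4, x^2 - 6·y]].
At the point, J = [[3.45970, 6.000], [12.000, -11.000]] (det J = -110.05667).
Solving J·Δ = −F gives Δ = (-0.207, -0.407).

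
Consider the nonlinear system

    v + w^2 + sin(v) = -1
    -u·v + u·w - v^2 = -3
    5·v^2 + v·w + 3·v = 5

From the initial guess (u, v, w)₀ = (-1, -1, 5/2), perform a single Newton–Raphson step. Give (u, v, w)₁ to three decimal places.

(0.116, -2.054, 1.743)

At (-1, -1, 5/2): F = (5.40853, -1.500, -5.500).
Jacobian J = [[0, cos(v) + 1, 2·w], [-v + w, -u - 2·v, u], [0, 10·v + w + 3, v]].
At the point, J = [[0.000, 1.54030, 5.000], [3.500, 3.000, -1.000], [0.000, -4.500, -1.000]] (det J = -73.35894).
Solving J·Δ = −F gives Δ = (1.116, -1.054, -0.757).
Then the next iterate is (u, v, w)₁ = (0.116, -2.054, 1.743).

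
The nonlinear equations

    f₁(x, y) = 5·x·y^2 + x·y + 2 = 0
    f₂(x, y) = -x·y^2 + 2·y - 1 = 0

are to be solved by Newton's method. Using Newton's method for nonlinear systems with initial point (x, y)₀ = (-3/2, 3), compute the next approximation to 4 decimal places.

(-2.3242, 0.6438)

At (-3/2, 3): F = (-70.0000, 18.5000).
Jacobian J = [[5·y^2 + y, 10·x·y + x], [-y^2, -2·x·y + 2]].
At the point, J = [[48.0000, -46.5000], [-9.0000, 11.0000]] (det J = 109.5000).
Solving J·Δ = −F gives Δ = (-0.8242, -2.3562).
Then the next iterate is (x, y)₁ = (-2.3242, 0.6438).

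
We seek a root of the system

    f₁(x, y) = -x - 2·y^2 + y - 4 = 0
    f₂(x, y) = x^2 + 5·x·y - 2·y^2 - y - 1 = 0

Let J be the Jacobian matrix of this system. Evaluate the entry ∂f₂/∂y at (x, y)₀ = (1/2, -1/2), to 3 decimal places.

3.500

∂f₂/∂y = 5·x - 4·y - 1.
At (1/2, -1/2) this is 3.500.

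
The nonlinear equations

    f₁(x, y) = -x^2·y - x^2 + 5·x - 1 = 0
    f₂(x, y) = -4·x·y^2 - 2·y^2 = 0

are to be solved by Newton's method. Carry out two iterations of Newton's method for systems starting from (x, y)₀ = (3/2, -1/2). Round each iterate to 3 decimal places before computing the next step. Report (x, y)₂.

(0.200, -0.134)

At (3/2, -1/2): F = (5.375, -2.000).
Jacobian J = [[-2·x·y - 2·x + 5, -x^2], [-4·y^2, -8·x·y - 4·y]].
At the point, J = [[3.500, -2.250], [-1.000, 8.000]] (det J = 25.750).
Solving J·Δ = −F gives Δ = (-1.495, 0.063).
Then the next iterate is (x, y)₁ = (0.005, -0.437).
Round to (0.005, -0.437) and repeat: F = (-0.97501, -0.38576), J = [[4.99437, -0.00003], [-0.76388, 1.76548]].
Δ = (0.195, 0.303), so (x, y)₂ = (0.200, -0.134).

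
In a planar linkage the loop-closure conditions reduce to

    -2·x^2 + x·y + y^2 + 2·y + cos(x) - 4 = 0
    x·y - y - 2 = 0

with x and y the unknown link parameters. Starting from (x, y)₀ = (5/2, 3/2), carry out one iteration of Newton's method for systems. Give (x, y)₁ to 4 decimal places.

At (5/2, 3/2): F = (-8.301144, 0.2500).
Jacobian J = [[-4·x + y - sin(x), x + 2·y + 2], [y, x - 1]].
At the point, J = [[-9.098472, 7.5000], [1.5000, 1.5000]] (det J = -24.897708).
Solving J·Δ = −F gives Δ = (-0.5754, 0.4088).
Then the next iterate is (x, y)₁ = (1.9246, 1.9088).

(1.9246, 1.9088)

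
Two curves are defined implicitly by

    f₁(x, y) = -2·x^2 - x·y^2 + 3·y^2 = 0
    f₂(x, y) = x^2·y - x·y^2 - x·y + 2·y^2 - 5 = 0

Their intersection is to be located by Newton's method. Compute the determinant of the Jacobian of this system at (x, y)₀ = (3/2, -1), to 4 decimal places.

J = [[-4·x - y^2, -2·x·y + 6·y], [2·x·y - y^2 - y, x^2 - 2·x·y - x + 4·y]].
At the point, J = [[-7.0000, -3.0000], [-3.0000, -0.2500]].
det J = -7.2500.

-7.2500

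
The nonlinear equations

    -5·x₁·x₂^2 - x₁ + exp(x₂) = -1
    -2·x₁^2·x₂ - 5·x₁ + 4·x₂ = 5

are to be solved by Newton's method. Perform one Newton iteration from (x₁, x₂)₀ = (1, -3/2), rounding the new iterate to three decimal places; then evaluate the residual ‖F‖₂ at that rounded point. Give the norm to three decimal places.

271.787

At (1, -3/2): F = (-11.02687, -13.000).
Jacobian J = [[-5·x₂^2 - 1, -10·x₁·x₂ + exp(x₂)], [-4·x₁·x₂ - 5, -2·x₁^2 + 4]].
At the point, J = [[-12.250, 15.22313], [1.000, 2.000]] (det J = -39.72313).
Solving J·Δ = −F gives Δ = (4.427, 4.287).
Then the next iterate is (x₁, x₂)₁ = (5.427, 2.787).
Re-evaluating at (5.427, 2.787): F = (-198.96231, -185.15428), so ‖F‖₂ = 271.787.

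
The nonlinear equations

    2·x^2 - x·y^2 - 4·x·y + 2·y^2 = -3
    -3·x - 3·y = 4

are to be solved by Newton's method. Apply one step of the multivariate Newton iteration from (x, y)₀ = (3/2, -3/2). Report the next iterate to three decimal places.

(-0.101, -1.232)

At (3/2, -3/2): F = (17.625, -4.000).
Jacobian J = [[4·x - y^2 - 4·y, -2·x·y - 4·x + 4·y], [-3, -3]].
At the point, J = [[9.750, -7.500], [-3.000, -3.000]] (det J = -51.750).
Solving J·Δ = −F gives Δ = (-1.601, 0.268).
Then the next iterate is (x, y)₁ = (-0.101, -1.232).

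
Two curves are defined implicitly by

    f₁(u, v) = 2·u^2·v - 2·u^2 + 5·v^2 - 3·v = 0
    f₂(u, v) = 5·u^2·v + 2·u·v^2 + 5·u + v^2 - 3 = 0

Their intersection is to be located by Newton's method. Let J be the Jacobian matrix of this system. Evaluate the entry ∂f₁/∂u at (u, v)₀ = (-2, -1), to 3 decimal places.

∂f₁/∂u = 4·u·v - 4·u.
At (-2, -1) this is 16.000.

16.000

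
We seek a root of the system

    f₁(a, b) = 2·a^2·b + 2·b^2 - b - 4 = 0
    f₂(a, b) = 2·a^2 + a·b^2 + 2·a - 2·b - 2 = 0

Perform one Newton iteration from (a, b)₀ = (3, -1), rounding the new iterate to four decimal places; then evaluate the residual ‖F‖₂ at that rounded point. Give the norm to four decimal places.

6.8074

At (3, -1): F = (-19.0000, 27.0000).
Jacobian J = [[4·a·b, 2·a^2 + 4·b - 1], [4·a + b^2 + 2, 2·a·b - 2]].
At the point, J = [[-12.0000, 13.0000], [15.0000, -8.0000]] (det J = -99.0000).
Solving J·Δ = −F gives Δ = (-2.0101, -0.3939).
Then the next iterate is (a, b)₁ = (0.9899, -1.3939).
Re-evaluating at (0.9899, -1.3939): F = (-1.451956, 6.650737), so ‖F‖₂ = 6.8074.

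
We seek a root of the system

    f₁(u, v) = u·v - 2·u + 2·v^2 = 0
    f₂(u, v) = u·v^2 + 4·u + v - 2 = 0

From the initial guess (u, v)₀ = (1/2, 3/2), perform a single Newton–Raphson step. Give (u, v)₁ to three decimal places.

At (1/2, 3/2): F = (4.250, 2.625).
Jacobian J = [[v - 2, u + 4·v], [v^2 + 4, 2·u·v + 1]].
At the point, J = [[-0.500, 6.500], [6.250, 2.500]] (det J = -41.875).
Solving J·Δ = −F gives Δ = (-0.154, -0.666).
Then the next iterate is (u, v)₁ = (0.346, 0.834).

(0.346, 0.834)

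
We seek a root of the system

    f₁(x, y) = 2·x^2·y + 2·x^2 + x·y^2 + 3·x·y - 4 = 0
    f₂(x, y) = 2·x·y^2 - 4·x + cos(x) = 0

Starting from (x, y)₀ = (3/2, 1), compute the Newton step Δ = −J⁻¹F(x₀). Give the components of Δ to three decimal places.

At (3/2, 1): F = (11.000, -2.92926).
Jacobian J = [[4·x·y + 4·x + y^2 + 3·y, 2·x^2 + 2·x·y + 3·x], [2·y^2 - sin(x) - 4, 4·x·y]].
At the point, J = [[16.000, 12.000], [-2.99749, 6.000]] (det J = 131.96994).
Solving J·Δ = −F gives Δ = (-0.766, 0.105).

(-0.766, 0.105)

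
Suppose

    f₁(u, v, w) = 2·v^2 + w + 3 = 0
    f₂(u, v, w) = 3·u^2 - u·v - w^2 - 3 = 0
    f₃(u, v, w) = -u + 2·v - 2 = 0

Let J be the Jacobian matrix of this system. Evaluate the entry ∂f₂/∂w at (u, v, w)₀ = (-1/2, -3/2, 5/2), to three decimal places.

∂f₂/∂w = -2·w.
At (-1/2, -3/2, 5/2) this is -5.000.

-5.000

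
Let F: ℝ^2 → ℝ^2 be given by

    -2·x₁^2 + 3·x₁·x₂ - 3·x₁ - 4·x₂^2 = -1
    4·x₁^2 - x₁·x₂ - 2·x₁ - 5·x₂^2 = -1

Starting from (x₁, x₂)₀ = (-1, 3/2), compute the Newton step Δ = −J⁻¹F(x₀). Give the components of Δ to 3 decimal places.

(0.480, -0.591)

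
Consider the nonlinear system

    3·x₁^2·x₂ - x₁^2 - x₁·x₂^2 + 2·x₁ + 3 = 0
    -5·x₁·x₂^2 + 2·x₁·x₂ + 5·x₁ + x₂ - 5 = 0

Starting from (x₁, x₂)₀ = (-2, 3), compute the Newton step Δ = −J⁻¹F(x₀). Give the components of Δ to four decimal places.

(0.8593, -0.6453)

At (-2, 3): F = (49.0000, 66.0000).
Jacobian J = [[6·x₁·x₂ - 2·x₁ - x₂^2 + 2, 3·x₁^2 - 2·x₁·x₂], [-5·x₂^2 + 2·x₂ + 5, -10·x₁·x₂ + 2·x₁ + 1]].
At the point, J = [[-39.0000, 24.0000], [-34.0000, 57.0000]] (det J = -1407.0000).
Solving J·Δ = −F gives Δ = (0.8593, -0.6453).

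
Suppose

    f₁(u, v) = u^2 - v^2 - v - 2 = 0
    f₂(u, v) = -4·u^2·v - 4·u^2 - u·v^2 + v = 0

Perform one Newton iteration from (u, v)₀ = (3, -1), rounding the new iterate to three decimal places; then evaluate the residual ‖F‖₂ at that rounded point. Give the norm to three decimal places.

2.382

At (3, -1): F = (7.000, -4.000).
Jacobian J = [[2·u, -2·v - 1], [-8·u·v - 8·u - v^2, -4·u^2 - 2·u·v + 1]].
At the point, J = [[6.000, 1.000], [-1.000, -29.000]] (det J = -173.000).
Solving J·Δ = −F gives Δ = (-1.150, -0.098).
Then the next iterate is (u, v)₁ = (1.850, -1.098).
Re-evaluating at (1.850, -1.098): F = (1.31490, -1.98675), so ‖F‖₂ = 2.382.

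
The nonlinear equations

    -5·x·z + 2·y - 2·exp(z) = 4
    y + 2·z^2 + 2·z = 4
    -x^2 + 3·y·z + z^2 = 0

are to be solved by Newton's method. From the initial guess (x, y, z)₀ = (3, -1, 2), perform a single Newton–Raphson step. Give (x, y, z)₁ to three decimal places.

At (3, -1, 2): F = (-50.77811, 7.000, -11.000).
Jacobian J = [[-5·z, 2, -5·x - 2·exp(z)], [0, 1, 4·z + 2], [-2·x, 3·z, 3·y + 2·z]].
At the point, J = [[-10.000, 2.000, -29.77811], [0.000, 1.000, 10.000], [-6.000, 6.000, 1.000]] (det J = 291.33133).
Solving J·Δ = −F gives Δ = (-4.063, -2.149, -0.485).
Then the next iterate is (x, y, z)₁ = (-1.063, -3.149, 1.515).

(-1.063, -3.149, 1.515)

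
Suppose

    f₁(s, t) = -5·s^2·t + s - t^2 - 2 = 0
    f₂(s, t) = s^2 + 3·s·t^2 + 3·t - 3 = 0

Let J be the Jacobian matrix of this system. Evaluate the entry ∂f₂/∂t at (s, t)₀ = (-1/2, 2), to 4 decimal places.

∂f₂/∂t = 6·s·t + 3.
At (-1/2, 2) this is -3.0000.

-3.0000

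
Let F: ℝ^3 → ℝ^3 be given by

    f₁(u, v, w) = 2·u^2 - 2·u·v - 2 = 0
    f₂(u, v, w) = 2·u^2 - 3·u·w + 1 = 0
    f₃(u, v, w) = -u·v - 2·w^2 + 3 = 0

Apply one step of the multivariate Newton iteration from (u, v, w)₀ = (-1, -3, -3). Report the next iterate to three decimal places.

(-0.500, -0.500, -1.833)

At (-1, -3, -3): F = (-6.000, -6.000, -18.000).
Jacobian J = [[4·u - 2·v, -2·u, 0], [4·u - 3·w, 0, -3·u], [-v, -u, -4·w]].
At the point, J = [[2.000, 2.000, 0.000], [5.000, 0.000, 3.000], [3.000, 1.000, 12.000]] (det J = -108.000).
Solving J·Δ = −F gives Δ = (0.500, 2.500, 1.167).
Then the next iterate is (u, v, w)₁ = (-0.500, -0.500, -1.833).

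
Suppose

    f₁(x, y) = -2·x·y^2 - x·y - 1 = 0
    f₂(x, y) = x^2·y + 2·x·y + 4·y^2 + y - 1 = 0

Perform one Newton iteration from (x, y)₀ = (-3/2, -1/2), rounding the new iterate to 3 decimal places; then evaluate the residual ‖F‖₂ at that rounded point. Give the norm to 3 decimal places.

At (-3/2, -1/2): F = (-1.000, -0.125).
Jacobian J = [[-2·y^2 - y, -4·x·y - x], [2·x·y + 2·y, x^2 + 2·x + 8·y + 1]].
At the point, J = [[0.000, -1.500], [0.500, -3.750]] (det J = 0.750).
Solving J·Δ = −F gives Δ = (-4.750, -0.667).
Then the next iterate is (x, y)₁ = (-6.250, -1.167).
Re-evaluating at (-6.250, -1.167): F = (8.72986, -27.71788), so ‖F‖₂ = 29.060.

29.060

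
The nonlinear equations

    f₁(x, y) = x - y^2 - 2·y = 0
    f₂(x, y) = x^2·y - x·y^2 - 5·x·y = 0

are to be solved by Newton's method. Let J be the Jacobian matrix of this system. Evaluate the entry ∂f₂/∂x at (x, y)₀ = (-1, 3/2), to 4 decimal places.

-12.7500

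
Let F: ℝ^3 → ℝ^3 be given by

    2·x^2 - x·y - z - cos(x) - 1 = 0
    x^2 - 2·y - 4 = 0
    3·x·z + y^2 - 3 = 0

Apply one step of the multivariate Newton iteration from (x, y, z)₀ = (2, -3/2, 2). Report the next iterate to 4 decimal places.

(0.9794, -2.0411, 0.8750)

At (2, -3/2, 2): F = (8.416147, 3.0000, 11.2500).
Jacobian J = [[4·x - y + sin(x), -x, -1], [2·x, -2, 0], [3·z, 2·y, 3·x]].
At the point, J = [[10.409297, -2.0000, -1.0000], [4.0000, -2.0000, 0.0000], [6.0000, -3.0000, 6.0000]] (det J = -76.911569).
Solving J·Δ = −F gives Δ = (-1.0206, -0.5411, -1.1250).
Then the next iterate is (x, y, z)₁ = (0.9794, -2.0411, 0.8750).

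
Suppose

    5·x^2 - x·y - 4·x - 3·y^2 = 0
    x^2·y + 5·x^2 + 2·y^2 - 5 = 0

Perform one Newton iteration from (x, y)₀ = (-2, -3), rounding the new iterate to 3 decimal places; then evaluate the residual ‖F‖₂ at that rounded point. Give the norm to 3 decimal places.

2.599

At (-2, -3): F = (-5.000, 21.000).
Jacobian J = [[10·x - y - 4, -x - 6·y], [2·x·y + 10·x, x^2 + 4·y]].
At the point, J = [[-21.000, 20.000], [-8.000, -8.000]] (det J = 328.000).
Solving J·Δ = −F gives Δ = (1.159, 1.466).
Then the next iterate is (x, y)₁ = (-0.841, -1.534).
Re-evaluating at (-0.841, -1.534): F = (-1.44916, 2.15775), so ‖F‖₂ = 2.599.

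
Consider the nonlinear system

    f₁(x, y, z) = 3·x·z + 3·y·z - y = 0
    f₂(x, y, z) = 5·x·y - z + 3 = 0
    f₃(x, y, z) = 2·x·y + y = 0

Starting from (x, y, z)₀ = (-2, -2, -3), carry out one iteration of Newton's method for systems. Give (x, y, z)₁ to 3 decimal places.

At (-2, -2, -3): F = (38.000, 26.000, 6.000).
Jacobian J = [[3·z, 3·z - 1, 3·x + 3·y], [5·y, 5·x, -1], [2·y, 2·x + 1, 0]].
At the point, J = [[-9.000, -10.000, -12.000], [-10.000, -10.000, -1.000], [-4.000, -3.000, 0.000]] (det J = 107.000).
Solving J·Δ = −F gives Δ = (-1.514, 4.019, 0.953).
Then the next iterate is (x, y, z)₁ = (-3.514, 2.019, -2.047).

(-3.514, 2.019, -2.047)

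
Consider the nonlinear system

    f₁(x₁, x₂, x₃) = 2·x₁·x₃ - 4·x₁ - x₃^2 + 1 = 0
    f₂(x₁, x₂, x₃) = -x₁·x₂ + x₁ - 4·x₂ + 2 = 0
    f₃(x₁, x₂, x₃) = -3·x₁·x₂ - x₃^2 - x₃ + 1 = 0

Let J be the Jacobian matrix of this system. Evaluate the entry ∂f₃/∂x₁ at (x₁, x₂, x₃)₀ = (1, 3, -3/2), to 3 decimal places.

-9.000

∂f₃/∂x₁ = -3·x₂.
At (1, 3, -3/2) this is -9.000.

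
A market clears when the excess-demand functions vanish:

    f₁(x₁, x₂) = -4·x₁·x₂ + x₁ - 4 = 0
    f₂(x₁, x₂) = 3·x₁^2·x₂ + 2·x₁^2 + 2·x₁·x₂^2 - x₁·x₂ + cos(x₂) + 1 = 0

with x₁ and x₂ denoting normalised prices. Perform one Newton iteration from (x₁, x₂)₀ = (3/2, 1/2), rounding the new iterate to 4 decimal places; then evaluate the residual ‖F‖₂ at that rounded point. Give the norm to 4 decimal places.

At (3/2, 1/2): F = (-5.5000, 9.752583).
Jacobian J = [[-4·x₂ + 1, -4·x₁], [6·x₁·x₂ + 4·x₁ + 2·x₂^2 - x₂, 3·x₁^2 + 4·x₁·x₂ - x₁ - sin(x₂)]].
At the point, J = [[-1.0000, -6.0000], [10.5000, 7.770574]] (det J = 55.229426).
Solving J·Δ = −F gives Δ = (-0.2857, -0.8691).
Then the next iterate is (x₁, x₂)₁ = (1.2143, -0.3691).
Re-evaluating at (1.2143, -0.3691): F = (-0.992907, 4.028018), so ‖F‖₂ = 4.1486.

4.1486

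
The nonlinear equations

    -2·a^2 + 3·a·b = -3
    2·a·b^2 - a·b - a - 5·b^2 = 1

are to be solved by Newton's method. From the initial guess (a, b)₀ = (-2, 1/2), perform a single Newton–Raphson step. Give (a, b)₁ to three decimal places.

(-1.248, 0.357)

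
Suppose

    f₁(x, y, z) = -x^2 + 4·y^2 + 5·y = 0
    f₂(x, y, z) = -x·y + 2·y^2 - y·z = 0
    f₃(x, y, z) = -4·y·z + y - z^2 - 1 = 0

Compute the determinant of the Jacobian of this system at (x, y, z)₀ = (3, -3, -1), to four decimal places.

2064.0000

J = [[-2·x, 8·y + 5, 0], [-y, -x + 4·y - z, -y], [0, -4·z + 1, -4·y - 2·z]].
At the point, J = [[-6.0000, -19.0000, 0.0000], [3.0000, -14.0000, 3.0000], [0.0000, 5.0000, 14.0000]].
det J = 2064.0000.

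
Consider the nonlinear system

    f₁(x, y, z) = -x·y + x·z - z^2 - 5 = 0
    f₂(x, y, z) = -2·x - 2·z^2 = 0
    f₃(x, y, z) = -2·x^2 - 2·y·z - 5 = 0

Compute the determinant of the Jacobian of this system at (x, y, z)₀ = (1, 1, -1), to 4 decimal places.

J = [[-y + z, -x, x - 2·z], [-2, 0, -4·z], [-4·x, -2·z, -2·y]].
At the point, J = [[-2.0000, -1.0000, 3.0000], [-2.0000, 0.0000, 4.0000], [-4.0000, 2.0000, -2.0000]].
det J = 24.0000.

24.0000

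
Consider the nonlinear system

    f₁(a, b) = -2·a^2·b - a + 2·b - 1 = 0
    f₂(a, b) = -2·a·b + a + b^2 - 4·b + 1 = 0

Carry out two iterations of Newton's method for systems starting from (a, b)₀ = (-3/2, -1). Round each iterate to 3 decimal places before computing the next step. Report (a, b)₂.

(-1.155, -0.077)

At (-3/2, -1): F = (3.000, 1.500).
Jacobian J = [[-4·a·b - 1, -2·a^2 + 2], [-2·b + 1, -2·a + 2·b - 4]].
At the point, J = [[-7.000, -2.500], [3.000, -3.000]] (det J = 28.500).
Solving J·Δ = −F gives Δ = (0.184, 0.684).
Then the next iterate is (a, b)₁ = (-1.316, -0.316).
Round to (-1.316, -0.316) and repeat: F = (0.77853, 0.21614), J = [[-2.66342, -1.46371], [1.632, -2.000]].
Δ = (0.161, 0.239), so (a, b)₂ = (-1.155, -0.077).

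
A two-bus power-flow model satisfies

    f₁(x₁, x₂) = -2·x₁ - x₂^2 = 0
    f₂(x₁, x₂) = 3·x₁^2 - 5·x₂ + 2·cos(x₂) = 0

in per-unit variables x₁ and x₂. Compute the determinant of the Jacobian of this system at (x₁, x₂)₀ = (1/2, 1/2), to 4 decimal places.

14.9177

J = [[-2, -2·x₂], [6·x₁, -2·sin(x₂) - 5]].
At the point, J = [[-2.0000, -1.0000], [3.0000, -5.958851]].
det J = 14.9177.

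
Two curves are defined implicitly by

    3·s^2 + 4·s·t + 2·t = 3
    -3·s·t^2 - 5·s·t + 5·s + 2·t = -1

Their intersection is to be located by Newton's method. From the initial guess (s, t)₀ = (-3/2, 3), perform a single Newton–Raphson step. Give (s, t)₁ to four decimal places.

At (-3/2, 3): F = (-8.2500, 62.5000).
Jacobian J = [[6·s + 4·t, 4·s + 2], [-3·t^2 - 5·t + 5, -6·s·t - 5·s + 2]].
At the point, J = [[3.0000, -4.0000], [-37.0000, 36.5000]] (det J = -38.5000).
Solving J·Δ = −F gives Δ = (-1.3279, -3.0584).
Then the next iterate is (s, t)₁ = (-2.8279, -0.0584).

(-2.8279, -0.0584)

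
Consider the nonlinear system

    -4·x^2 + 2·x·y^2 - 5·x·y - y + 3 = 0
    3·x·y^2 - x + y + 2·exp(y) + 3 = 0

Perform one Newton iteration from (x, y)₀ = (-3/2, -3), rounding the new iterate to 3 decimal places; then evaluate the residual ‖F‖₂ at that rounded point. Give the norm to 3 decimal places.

15.564

At (-3/2, -3): F = (-52.500, -38.90043).
Jacobian J = [[-8·x + 2·y^2 - 5·y, 4·x·y - 5·x - 1], [3·y^2 - 1, 6·x·y + 2·exp(y) + 1]].
At the point, J = [[45.000, 24.500], [26.000, 28.09957]] (det J = 627.48084).
Solving J·Δ = −F gives Δ = (0.832, 0.614).
Then the next iterate is (x, y)₁ = (-0.668, -2.386).
Re-evaluating at (-0.668, -2.386): F = (-11.97398, -9.94277), so ‖F‖₂ = 15.564.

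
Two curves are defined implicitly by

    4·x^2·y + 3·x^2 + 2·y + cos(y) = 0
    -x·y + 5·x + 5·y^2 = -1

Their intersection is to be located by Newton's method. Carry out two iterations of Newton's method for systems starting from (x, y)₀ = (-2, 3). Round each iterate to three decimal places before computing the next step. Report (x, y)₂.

(-0.746, 0.968)

At (-2, 3): F = (65.01001, 42.000).
Jacobian J = [[8·x·y + 6·x, 4·x^2 - sin(y) + 2], [-y + 5, -x + 10·y]].
At the point, J = [[-60.000, 17.85888], [2.000, 32.000]] (det J = -1955.71776).
Solving J·Δ = −F gives Δ = (0.680, -1.355).
Then the next iterate is (x, y)₁ = (-1.320, 1.645).
Round to (-1.320, 1.645) and repeat: F = (19.90806, 10.10152), J = [[-25.29120, 7.97235], [3.355, 17.770]].
Δ = (0.574, -0.677), so (x, y)₂ = (-0.746, 0.968).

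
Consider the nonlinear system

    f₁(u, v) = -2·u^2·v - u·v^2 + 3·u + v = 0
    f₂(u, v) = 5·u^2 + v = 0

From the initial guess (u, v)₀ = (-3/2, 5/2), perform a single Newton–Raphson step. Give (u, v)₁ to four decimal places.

At (-3/2, 5/2): F = (-3.8750, 13.7500).
Jacobian J = [[-4·u·v - v^2 + 3, -2·u^2 - 2·u·v + 1], [10·u, 1]].
At the point, J = [[11.7500, 4.0000], [-15.0000, 1.0000]] (det J = 71.7500).
Solving J·Δ = −F gives Δ = (0.8206, -1.4416).
Then the next iterate is (u, v)₁ = (-0.6794, 1.0584).

(-0.6794, 1.0584)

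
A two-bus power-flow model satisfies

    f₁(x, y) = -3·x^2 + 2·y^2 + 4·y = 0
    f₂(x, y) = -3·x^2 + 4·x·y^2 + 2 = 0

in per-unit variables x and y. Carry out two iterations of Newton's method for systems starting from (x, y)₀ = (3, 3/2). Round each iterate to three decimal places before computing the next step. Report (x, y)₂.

(1.408, 0.917)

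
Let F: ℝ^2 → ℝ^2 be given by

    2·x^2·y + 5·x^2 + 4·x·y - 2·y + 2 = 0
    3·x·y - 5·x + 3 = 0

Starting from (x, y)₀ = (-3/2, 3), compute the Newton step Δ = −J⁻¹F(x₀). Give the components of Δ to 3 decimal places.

At (-3/2, 3): F = (2.750, -3.000).
Jacobian J = [[4·x·y + 10·x + 4·y, 2·x^2 + 4·x - 2], [3·y - 5, 3·x]].
At the point, J = [[-21.000, -3.500], [4.000, -4.500]] (det J = 108.500).
Solving J·Δ = −F gives Δ = (0.211, -0.479).

(0.211, -0.479)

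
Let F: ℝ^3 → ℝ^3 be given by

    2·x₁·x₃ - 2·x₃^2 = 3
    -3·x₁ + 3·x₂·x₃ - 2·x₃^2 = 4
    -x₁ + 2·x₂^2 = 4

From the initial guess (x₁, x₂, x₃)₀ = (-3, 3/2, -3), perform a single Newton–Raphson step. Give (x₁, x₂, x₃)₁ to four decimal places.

(-1.9167, 1.0972, -1.4167)

At (-3, 3/2, -3): F = (-3.0000, -26.5000, 3.5000).
Jacobian J = [[2·x₃, 0, 2·x₁ - 4·x₃], [-3, 3·x₃, 3·x₂ - 4·x₃], [-1, 4·x₂, 0]].
At the point, J = [[-6.0000, 0.0000, 6.0000], [-3.0000, -9.0000, 16.5000], [-1.0000, 6.0000, 0.0000]] (det J = 432.0000).
Solving J·Δ = −F gives Δ = (1.0833, -0.4028, 1.5833).
Then the next iterate is (x₁, x₂, x₃)₁ = (-1.9167, 1.0972, -1.4167).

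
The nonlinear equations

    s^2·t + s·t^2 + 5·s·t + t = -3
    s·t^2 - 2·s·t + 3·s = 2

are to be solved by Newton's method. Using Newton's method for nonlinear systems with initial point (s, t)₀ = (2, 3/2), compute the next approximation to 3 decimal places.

(2.476, -0.286)

At (2, 3/2): F = (30.000, 2.500).
Jacobian J = [[2·s·t + t^2 + 5·t, s^2 + 2·s·t + 5·s + 1], [t^2 - 2·t + 3, 2·s·t - 2·s]].
At the point, J = [[15.750, 21.000], [2.250, 2.000]] (det J = -15.750).
Solving J·Δ = −F gives Δ = (0.476, -1.786).
Then the next iterate is (s, t)₁ = (2.476, -0.286).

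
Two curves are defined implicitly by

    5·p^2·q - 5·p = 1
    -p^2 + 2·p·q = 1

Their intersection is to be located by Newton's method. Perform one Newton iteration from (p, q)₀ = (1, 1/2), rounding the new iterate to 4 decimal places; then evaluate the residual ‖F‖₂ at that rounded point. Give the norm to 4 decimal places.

3.7812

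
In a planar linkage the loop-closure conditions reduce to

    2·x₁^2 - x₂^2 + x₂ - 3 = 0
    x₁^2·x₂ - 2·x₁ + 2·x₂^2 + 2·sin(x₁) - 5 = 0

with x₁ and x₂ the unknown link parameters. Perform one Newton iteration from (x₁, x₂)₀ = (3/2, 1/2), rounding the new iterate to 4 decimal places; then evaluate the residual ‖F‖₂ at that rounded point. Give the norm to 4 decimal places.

At (3/2, 1/2): F = (1.7500, -4.380010).
Jacobian J = [[4·x₁, -2·x₂ + 1], [2·x₁·x₂ + 2·cos(x₁) - 2, x₁^2 + 4·x₂]].
At the point, J = [[6.0000, 0.0000], [-0.358526, 4.2500]] (det J = 25.5000).
Solving J·Δ = −F gives Δ = (-0.2917, 1.0060).
Then the next iterate is (x₁, x₂)₁ = (1.2083, 1.5060).
Re-evaluating at (1.2083, 1.5060): F = (-0.842058, 1.188244), so ‖F‖₂ = 1.4564.

1.4564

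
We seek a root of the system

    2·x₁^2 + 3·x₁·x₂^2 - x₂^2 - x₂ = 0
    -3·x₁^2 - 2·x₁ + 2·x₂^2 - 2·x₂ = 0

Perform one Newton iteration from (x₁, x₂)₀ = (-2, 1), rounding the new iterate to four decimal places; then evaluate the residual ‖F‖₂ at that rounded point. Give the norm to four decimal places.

At (-2, 1): F = (0.0000, -8.0000).
Jacobian J = [[4·x₁ + 3·x₂^2, 6·x₁·x₂ - 2·x₂ - 1], [-6·x₁ - 2, 4·x₂ - 2]].
At the point, J = [[-5.0000, -15.0000], [10.0000, 2.0000]] (det J = 140.0000).
Solving J·Δ = −F gives Δ = (0.8571, -0.2857).
Then the next iterate is (x₁, x₂)₁ = (-1.1429, 0.7143).
Re-evaluating at (-1.1429, 0.7143): F = (-0.361490, -2.041012), so ‖F‖₂ = 2.0728.

2.0728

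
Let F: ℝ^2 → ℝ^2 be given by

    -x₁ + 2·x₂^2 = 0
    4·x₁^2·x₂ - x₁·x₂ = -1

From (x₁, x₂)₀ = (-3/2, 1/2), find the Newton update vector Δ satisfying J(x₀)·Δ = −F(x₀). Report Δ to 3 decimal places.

At (-3/2, 1/2): F = (2.000, 6.250).
Jacobian J = [[-1, 4·x₂], [8·x₁·x₂ - x₂, 4·x₁^2 - x₁]].
At the point, J = [[-1.000, 2.000], [-6.500, 10.500]] (det J = 2.500).
Solving J·Δ = −F gives Δ = (-3.400, -2.700).

(-3.400, -2.700)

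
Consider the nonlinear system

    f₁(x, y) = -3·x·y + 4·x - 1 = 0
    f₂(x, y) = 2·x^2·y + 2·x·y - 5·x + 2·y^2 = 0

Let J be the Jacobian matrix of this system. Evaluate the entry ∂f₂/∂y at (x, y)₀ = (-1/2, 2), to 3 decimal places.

∂f₂/∂y = 2·x^2 + 2·x + 4·y.
At (-1/2, 2) this is 7.500.

7.500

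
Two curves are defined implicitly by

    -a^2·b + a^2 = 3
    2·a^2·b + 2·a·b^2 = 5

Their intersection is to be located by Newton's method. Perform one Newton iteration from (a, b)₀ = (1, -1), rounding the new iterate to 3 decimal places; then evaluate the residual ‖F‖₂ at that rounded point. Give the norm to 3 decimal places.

At (1, -1): F = (-1.000, -5.000).
Jacobian J = [[-2·a·b + 2·a, -a^2], [4·a·b + 2·b^2, 2·a^2 + 4·a·b]].
At the point, J = [[4.000, -1.000], [-2.000, -2.000]] (det J = -10.000).
Solving J·Δ = −F gives Δ = (-0.300, -2.200).
Then the next iterate is (a, b)₁ = (0.700, -3.200).
Re-evaluating at (0.700, -3.200): F = (-0.942, 6.200), so ‖F‖₂ = 6.271.

6.271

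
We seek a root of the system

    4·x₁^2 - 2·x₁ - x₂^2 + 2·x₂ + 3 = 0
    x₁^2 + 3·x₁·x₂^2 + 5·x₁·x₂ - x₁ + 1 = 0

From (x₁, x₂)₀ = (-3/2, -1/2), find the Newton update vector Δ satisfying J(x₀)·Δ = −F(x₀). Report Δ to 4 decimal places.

At (-3/2, -1/2): F = (13.7500, 7.3750).
Jacobian J = [[8·x₁ - 2, -2·x₂ + 2], [2·x₁ + 3·x₂^2 + 5·x₂ - 1, 6·x₁·x₂ + 5·x₁]].
At the point, J = [[-14.0000, 3.0000], [-5.7500, -3.0000]] (det J = 59.2500).
Solving J·Δ = −F gives Δ = (1.0696, 0.4082).

(1.0696, 0.4082)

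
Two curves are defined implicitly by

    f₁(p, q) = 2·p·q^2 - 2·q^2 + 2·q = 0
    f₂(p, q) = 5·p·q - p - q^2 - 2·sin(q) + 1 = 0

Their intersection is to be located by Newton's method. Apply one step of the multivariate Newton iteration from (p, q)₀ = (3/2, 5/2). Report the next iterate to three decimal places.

At (3/2, 5/2): F = (11.250, 10.80306).
Jacobian J = [[2·q^2, 4·p·q - 4·q + 2], [5·q - 1, 5·p - 2·q - 2·cos(q)]].
At the point, J = [[12.500, 7.000], [11.500, 4.10229]] (det J = -29.22141).
Solving J·Δ = −F gives Δ = (-1.009, 0.194).
Then the next iterate is (p, q)₁ = (0.491, 2.694).

(0.491, 2.694)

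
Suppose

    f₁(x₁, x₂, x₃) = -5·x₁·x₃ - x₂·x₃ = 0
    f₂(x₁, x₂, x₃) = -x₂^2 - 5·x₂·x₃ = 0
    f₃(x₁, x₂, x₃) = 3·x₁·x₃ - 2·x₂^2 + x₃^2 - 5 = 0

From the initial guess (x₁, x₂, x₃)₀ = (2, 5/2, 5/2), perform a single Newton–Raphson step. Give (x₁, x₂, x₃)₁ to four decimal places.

(0.6341, 0.9451, 1.6768)

At (2, 5/2, 5/2): F = (-31.2500, -37.5000, 3.7500).
Jacobian J = [[-5·x₃, -x₃, -5·x₁ - x₂], [0, -2·x₂ - 5·x₃, -5·x₂], [3·x₃, -4·x₂, 3·x₁ + 2·x₃]].
At the point, J = [[-12.5000, -2.5000, -12.5000], [0.0000, -17.5000, -12.5000], [7.5000, -10.0000, 11.0000]] (det J = 2562.5000).
Solving J·Δ = −F gives Δ = (-1.3659, -1.5549, -0.8232).
Then the next iterate is (x₁, x₂, x₃)₁ = (0.6341, 0.9451, 1.6768).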